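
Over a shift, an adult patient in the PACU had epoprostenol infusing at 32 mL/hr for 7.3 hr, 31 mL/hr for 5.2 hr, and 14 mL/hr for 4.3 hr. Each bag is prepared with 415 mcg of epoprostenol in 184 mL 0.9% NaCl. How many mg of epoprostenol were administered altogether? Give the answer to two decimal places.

1.03 mg

Concentration = 415 mcg ÷ 184 mL = 2.255435 mcg/mL
Stage 1: 32 mL/hr × 7.3 hr = 233.6 mL → 233.6 mL × 2.255435 mcg/mL = 526.8696 mcg
Stage 2: 31 mL/hr × 5.2 hr = 161.2 mL → 161.2 mL × 2.255435 mcg/mL = 363.5761 mcg
Stage 3: 14 mL/hr × 4.3 hr = 60.2 mL → 60.2 mL × 2.255435 mcg/mL = 135.7772 mcg
Total = 526.8696 + 363.5761 + 135.7772 = 1026.223 mcg = 1.026223 mg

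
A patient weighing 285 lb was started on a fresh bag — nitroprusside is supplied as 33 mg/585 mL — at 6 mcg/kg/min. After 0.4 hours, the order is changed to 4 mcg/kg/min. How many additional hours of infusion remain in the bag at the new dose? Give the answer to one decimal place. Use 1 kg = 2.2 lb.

0.5 hours

Initial rate:
Weight = 285 lb ÷ 2.2 lb/kg = 129.5455 kg
Dose = 6 mcg/kg/min × 129.5455 kg = 777.2727 mcg/min
777.2727 mcg/min × 60 min/hr = 46636.36 mcg/hr
Concentration = 33 mg ÷ 585 mL = 0.05641026 mg/mL = 56.41026 mcg/mL
Rate = 46636.36 mcg/hr ÷ 56.41026 mcg/mL = 826.7355 mL/hr
Volume infused so far = 826.7355 mL/hr × 0.4 hr = 330.6942 mL
Volume remaining = 585 − 330.6942 = 254.3058 mL
New rate:
Dose = 4 mcg/kg/min × 129.5455 kg = 518.1818 mcg/min
518.1818 mcg/min × 60 min/hr = 31090.91 mcg/hr
Rate = 31090.91 mcg/hr ÷ 56.41026 mcg/mL = 551.157 mL/hr
Time remaining = 254.3058 mL ÷ 551.157 mL/hr = 0.4614035 hr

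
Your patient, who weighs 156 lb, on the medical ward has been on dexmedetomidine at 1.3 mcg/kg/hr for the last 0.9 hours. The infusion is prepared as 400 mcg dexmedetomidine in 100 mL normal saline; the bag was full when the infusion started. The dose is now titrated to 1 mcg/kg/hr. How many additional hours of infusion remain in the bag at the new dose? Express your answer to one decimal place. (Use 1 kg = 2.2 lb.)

Initial rate:
Weight = 156 lb ÷ 2.2 lb/kg = 70.90909 kg
Dose = 1.3 mcg/kg/hr × 70.90909 kg = 92.18182 mcg/hr
Concentration = 400 mcg ÷ 100 mL = 4 mcg/mL
Rate = 92.18182 mcg/hr ÷ 4 mcg/mL = 23.04545 mL/hr
Volume infused so far = 23.04545 mL/hr × 0.9 hr = 20.74091 mL
Volume remaining = 100 − 20.74091 = 79.25909 mL
New rate:
Dose = 1 mcg/kg/hr × 70.90909 kg = 70.90909 mcg/hr
Rate = 70.90909 mcg/hr ÷ 4 mcg/mL = 17.72727 mL/hr
Time remaining = 79.25909 mL ÷ 17.72727 mL/hr = 4.471026 hr

4.5 hours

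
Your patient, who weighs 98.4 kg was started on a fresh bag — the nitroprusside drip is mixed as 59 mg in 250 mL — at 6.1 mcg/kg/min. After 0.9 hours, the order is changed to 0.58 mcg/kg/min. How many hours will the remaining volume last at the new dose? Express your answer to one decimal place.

Initial rate:
Dose = 6.1 mcg/kg/min × 98.4 kg = 600.24 mcg/min
600.24 mcg/min × 60 min/hr = 36014.4 mcg/hr
Concentration = 59 mg ÷ 250 mL = 0.236 mg/mL = 236 mcg/mL
Rate = 36014.4 mcg/hr ÷ 236 mcg/mL = 152.6034 mL/hr
Volume infused so far = 152.6034 mL/hr × 0.9 hr = 137.3431 mL
Volume remaining = 250 − 137.3431 = 112.6569 mL
New rate:
Dose = 0.58 mcg/kg/min × 98.4 kg = 57.072 mcg/min
57.072 mcg/min × 60 min/hr = 3424.32 mcg/hr
Rate = 3424.32 mcg/hr ÷ 236 mcg/mL = 14.50983 mL/hr
Time remaining = 112.6569 mL ÷ 14.50983 mL/hr = 7.764181 hr

7.8 hours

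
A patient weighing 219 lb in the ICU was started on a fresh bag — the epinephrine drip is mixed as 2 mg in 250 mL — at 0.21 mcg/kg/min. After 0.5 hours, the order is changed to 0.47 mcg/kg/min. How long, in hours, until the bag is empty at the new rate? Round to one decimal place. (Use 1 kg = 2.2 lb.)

0.5 hours

Initial rate:
Weight = 219 lb ÷ 2.2 lb/kg = 99.54545 kg
Dose = 0.21 mcg/kg/min × 99.54545 kg = 20.90455 mcg/min
20.90455 mcg/min × 60 min/hr = 1254.273 mcg/hr
Concentration = 2 mg ÷ 250 mL = 0.008 mg/mL = 8 mcg/mL
Rate = 1254.273 mcg/hr ÷ 8 mcg/mL = 156.7841 mL/hr
Volume infused so far = 156.7841 mL/hr × 0.5 hr = 78.39205 mL
Volume remaining = 250 − 78.39205 = 171.608 mL
New rate:
Dose = 0.47 mcg/kg/min × 99.54545 kg = 46.78636 mcg/min
46.78636 mcg/min × 60 min/hr = 2807.182 mcg/hr
Rate = 2807.182 mcg/hr ÷ 8 mcg/mL = 350.8977 mL/hr
Time remaining = 171.608 mL ÷ 350.8977 mL/hr = 0.489054 hr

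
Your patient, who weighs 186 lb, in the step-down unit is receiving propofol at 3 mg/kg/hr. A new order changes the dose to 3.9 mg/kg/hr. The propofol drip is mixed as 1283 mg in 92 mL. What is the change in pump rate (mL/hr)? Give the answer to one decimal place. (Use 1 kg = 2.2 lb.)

5.5 mL/hr

At the current dose:
Weight = 186 lb ÷ 2.2 lb/kg = 84.54545 kg
Dose = 3 mg/kg/hr × 84.54545 kg = 253.6364 mg/hr
Concentration = 1283 mg ÷ 92 mL = 13.94565 mg/mL
Rate = 253.6364 mg/hr ÷ 13.94565 mg/mL = 18.18749 mL/hr
At the new dose:
Dose = 3.9 mg/kg/hr × 84.54545 kg = 329.7273 mg/hr
Rate = 329.7273 mg/hr ÷ 13.94565 mg/mL = 23.64373 mL/hr
Change = 23.64373 − 18.18749 = 5.456246 mL/hr → 5.456246 mL/hr increase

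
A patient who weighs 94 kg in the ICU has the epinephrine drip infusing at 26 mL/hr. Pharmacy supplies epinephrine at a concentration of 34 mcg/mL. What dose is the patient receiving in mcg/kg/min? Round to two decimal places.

Drug rate = 26 mL/hr × 34 mcg/mL = 884 mcg/hr
884 mcg/hr ÷ 60 min/hr = 14.73333 mcg/min
14.73333 mcg/min ÷ 94 kg = 0.1567376 mcg/kg/min

0.16 mcg/kg/min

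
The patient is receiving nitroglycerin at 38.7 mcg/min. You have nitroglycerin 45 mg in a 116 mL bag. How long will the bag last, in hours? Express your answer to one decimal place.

19.4 hours

38.7 mcg/min × 60 min/hr = 2322 mcg/hr
Concentration = 45 mg ÷ 116 mL = 0.387931 mg/mL = 387.931 mcg/mL
Rate = 2322 mcg/hr ÷ 387.931 mcg/mL = 5.9856 mL/hr
Duration = 116 mL ÷ 5.9856 mL/hr = 19.37984 hr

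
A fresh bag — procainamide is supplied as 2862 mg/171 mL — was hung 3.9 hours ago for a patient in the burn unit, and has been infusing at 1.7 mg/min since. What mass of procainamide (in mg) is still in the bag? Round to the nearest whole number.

2464 mg

1.7 mg/min × 60 min/hr = 102 mg/hr
Concentration = 2862 mg ÷ 171 mL = 16.73684 mg/mL
Rate = 102 mg/hr ÷ 16.73684 mg/mL = 6.09434 mL/hr
Volume infused = 6.09434 mL/hr × 3.9 hr = 23.76792 mL
Volume remaining = 171 − 23.76792 = 147.2321 mL
Drug remaining = 147.2321 mL × 16.73684 mg/mL = 2464.2 mg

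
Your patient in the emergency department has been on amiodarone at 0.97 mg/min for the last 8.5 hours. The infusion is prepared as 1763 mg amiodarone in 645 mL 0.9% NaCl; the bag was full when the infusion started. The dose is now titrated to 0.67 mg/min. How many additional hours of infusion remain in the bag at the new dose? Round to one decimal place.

Initial rate:
0.97 mg/min × 60 min/hr = 58.2 mg/hr
Concentration = 1763 mg ÷ 645 mL = 2.733333 mg/mL
Rate = 58.2 mg/hr ÷ 2.733333 mg/mL = 21.29268 mL/hr
Volume infused so far = 21.29268 mL/hr × 8.5 hr = 180.9878 mL
Volume remaining = 645 − 180.9878 = 464.0122 mL
New rate:
0.67 mg/min × 60 min/hr = 40.2 mg/hr
Rate = 40.2 mg/hr ÷ 2.733333 mg/mL = 14.70732 mL/hr
Time remaining = 464.0122 mL ÷ 14.70732 mL/hr = 31.54975 hr

31.5 hours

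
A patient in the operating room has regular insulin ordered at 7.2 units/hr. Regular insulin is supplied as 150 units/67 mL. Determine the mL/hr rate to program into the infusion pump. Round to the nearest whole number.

3 mL/hr

Concentration = 150 units ÷ 67 mL = 2.238806 units/mL
Rate = 7.2 units/hr ÷ 2.238806 units/mL = 3.216 mL/hr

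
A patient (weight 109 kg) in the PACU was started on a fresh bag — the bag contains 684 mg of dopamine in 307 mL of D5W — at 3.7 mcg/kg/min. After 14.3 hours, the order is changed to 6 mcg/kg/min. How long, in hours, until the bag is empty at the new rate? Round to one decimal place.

Initial rate:
Dose = 3.7 mcg/kg/min × 109 kg = 403.3 mcg/min
403.3 mcg/min × 60 min/hr = 24198 mcg/hr
Concentration = 684 mg ÷ 307 mL = 2.228013 mg/mL = 2228.013 mcg/mL
Rate = 24198 mcg/hr ÷ 2228.013 mcg/mL = 10.8608 mL/hr
Volume infused so far = 10.8608 mL/hr × 14.3 hr = 155.3094 mL
Volume remaining = 307 − 155.3094 = 151.6906 mL
New rate:
Dose = 6 mcg/kg/min × 109 kg = 654 mcg/min
654 mcg/min × 60 min/hr = 39240 mcg/hr
Rate = 39240 mcg/hr ÷ 2228.013 mcg/mL = 17.61211 mL/hr
Time remaining = 151.6906 mL ÷ 17.61211 mL/hr = 8.612859 hr

8.6 hours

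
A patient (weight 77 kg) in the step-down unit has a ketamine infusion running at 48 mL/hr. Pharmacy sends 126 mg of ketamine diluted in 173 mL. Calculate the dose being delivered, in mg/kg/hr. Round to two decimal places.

Concentration = 126 mg ÷ 173 mL = 0.7283237 mg/mL
Drug rate = 48 mL/hr × 0.7283237 mg/mL = 34.95954 mg/hr
34.95954 mg/hr ÷ 77 kg = 0.45402 mg/kg/hr

0.45 mg/kg/hr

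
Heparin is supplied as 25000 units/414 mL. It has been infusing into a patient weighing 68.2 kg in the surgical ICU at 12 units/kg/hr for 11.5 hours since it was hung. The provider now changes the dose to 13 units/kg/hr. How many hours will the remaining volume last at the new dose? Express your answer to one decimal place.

17.6 hours

Initial rate:
Dose = 12 units/kg/hr × 68.2 kg = 818.4 units/hr
Concentration = 25000 units ÷ 414 mL = 60.38647 units/mL
Rate = 818.4 units/hr ÷ 60.38647 units/mL = 13.5527 mL/hr
Volume infused so far = 13.5527 mL/hr × 11.5 hr = 155.8561 mL
Volume remaining = 414 − 155.8561 = 258.1439 mL
New rate:
Dose = 13 units/kg/hr × 68.2 kg = 886.6 units/hr
Rate = 886.6 units/hr ÷ 60.38647 units/mL = 14.6821 mL/hr
Time remaining = 258.1439 mL ÷ 14.6821 mL/hr = 17.58222 hr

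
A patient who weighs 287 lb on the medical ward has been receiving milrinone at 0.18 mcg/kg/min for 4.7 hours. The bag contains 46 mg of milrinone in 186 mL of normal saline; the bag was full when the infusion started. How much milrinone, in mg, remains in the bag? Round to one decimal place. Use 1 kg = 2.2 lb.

Weight = 287 lb ÷ 2.2 lb/kg = 130.4545 kg
Dose = 0.18 mcg/kg/min × 130.4545 kg = 23.48182 mcg/min
23.48182 mcg/min × 60 min/hr = 1408.909 mcg/hr
Concentration = 46 mg ÷ 186 mL = 0.2473118 mg/mL = 247.3118 mcg/mL
Rate = 1408.909 mcg/hr ÷ 247.3118 mcg/mL = 5.696893 mL/hr
Volume infused = 5.696893 mL/hr × 4.7 hr = 26.7754 mL
Volume remaining = 186 − 26.7754 = 159.2246 mL
Drug remaining = 159.2246 mL × 247.3118 mcg/mL = 39378.13 mcg = 39.37813 mg

39.4 mg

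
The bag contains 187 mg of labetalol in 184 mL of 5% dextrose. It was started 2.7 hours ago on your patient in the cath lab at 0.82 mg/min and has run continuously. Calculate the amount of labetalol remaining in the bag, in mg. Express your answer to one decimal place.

0.82 mg/min × 60 min/hr = 49.2 mg/hr
Concentration = 187 mg ÷ 184 mL = 1.016304 mg/mL
Rate = 49.2 mg/hr ÷ 1.016304 mg/mL = 48.4107 mL/hr
Volume infused = 48.4107 mL/hr × 2.7 hr = 130.7089 mL
Volume remaining = 184 − 130.7089 = 53.29112 mL
Drug remaining = 53.29112 mL × 1.016304 mg/mL = 54.16 mg

54.2 mg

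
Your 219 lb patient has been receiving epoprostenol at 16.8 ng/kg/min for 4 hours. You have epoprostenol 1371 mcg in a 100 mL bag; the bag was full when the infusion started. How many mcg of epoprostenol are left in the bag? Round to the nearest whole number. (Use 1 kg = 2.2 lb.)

Weight = 219 lb ÷ 2.2 lb/kg = 99.54545 kg
Dose = 16.8 ng/kg/min × 99.54545 kg = 1672.364 ng/min
1672.364 ng/min × 60 min/hr = 100341.8 ng/hr
Concentration = 1371 mcg ÷ 100 mL = 13.71 mcg/mL = 13710 ng/mL
Rate = 100341.8 ng/hr ÷ 13710 ng/mL = 7.318878 mL/hr
Volume infused = 7.318878 mL/hr × 4 hr = 29.27551 mL
Volume remaining = 100 − 29.27551 = 70.72449 mL
Drug remaining = 70.72449 mL × 13710 ng/mL = 969632.7 ng = 969.6327 mcg

970 mcg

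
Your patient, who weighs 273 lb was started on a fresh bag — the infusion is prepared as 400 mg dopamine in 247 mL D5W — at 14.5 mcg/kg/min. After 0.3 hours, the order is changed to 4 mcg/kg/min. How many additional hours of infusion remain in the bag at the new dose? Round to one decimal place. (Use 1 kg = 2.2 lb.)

12.3 hours

Initial rate:
Weight = 273 lb ÷ 2.2 lb/kg = 124.0909 kg
Dose = 14.5 mcg/kg/min × 124.0909 kg = 1799.318 mcg/min
1799.318 mcg/min × 60 min/hr = 107959.1 mcg/hr
Concentration = 400 mg ÷ 247 mL = 1.619433 mg/mL = 1619.433 mcg/mL
Rate = 107959.1 mcg/hr ÷ 1619.433 mcg/mL = 66.66474 mL/hr
Volume infused so far = 66.66474 mL/hr × 0.3 hr = 19.99942 mL
Volume remaining = 247 − 19.99942 = 227.0006 mL
New rate:
Dose = 4 mcg/kg/min × 124.0909 kg = 496.3636 mcg/min
496.3636 mcg/min × 60 min/hr = 29781.82 mcg/hr
Rate = 29781.82 mcg/hr ÷ 1619.433 mcg/mL = 18.39027 mL/hr
Time remaining = 227.0006 mL ÷ 18.39027 mL/hr = 12.34351 hr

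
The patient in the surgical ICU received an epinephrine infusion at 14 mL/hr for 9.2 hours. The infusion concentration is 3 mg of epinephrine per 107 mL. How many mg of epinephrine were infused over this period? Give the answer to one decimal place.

Concentration = 3 mg ÷ 107 mL = 0.02803738 mg/mL = 28.03738 mcg/mL
Drug rate = 14 mL/hr × 28.03738 mcg/mL = 392.5234 mcg/hr
Total = 392.5234 mcg/hr × 9.2 hr = 3611.215 mcg = 3.611215 mg

3.6 mg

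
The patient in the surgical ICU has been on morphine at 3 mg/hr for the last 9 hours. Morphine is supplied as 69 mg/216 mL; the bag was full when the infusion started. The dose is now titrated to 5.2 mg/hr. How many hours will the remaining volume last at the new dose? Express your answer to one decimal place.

Initial rate:
Concentration = 69 mg ÷ 216 mL = 0.3194444 mg/mL
Rate = 3 mg/hr ÷ 0.3194444 mg/mL = 9.391304 mL/hr
Volume infused so far = 9.391304 mL/hr × 9 hr = 84.52174 mL
Volume remaining = 216 − 84.52174 = 131.4783 mL
New rate:
Rate = 5.2 mg/hr ÷ 0.3194444 mg/mL = 16.27826 mL/hr
Time remaining = 131.4783 mL ÷ 16.27826 mL/hr = 8.076923 hr

8.1 hours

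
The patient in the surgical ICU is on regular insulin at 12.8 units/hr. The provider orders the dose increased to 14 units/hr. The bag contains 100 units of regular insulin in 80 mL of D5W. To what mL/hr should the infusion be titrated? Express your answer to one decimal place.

11.2 mL/hr

Concentration = 100 units ÷ 80 mL = 1.25 units/mL
Rate = 14 units/hr ÷ 1.25 units/mL = 11.2 mL/hr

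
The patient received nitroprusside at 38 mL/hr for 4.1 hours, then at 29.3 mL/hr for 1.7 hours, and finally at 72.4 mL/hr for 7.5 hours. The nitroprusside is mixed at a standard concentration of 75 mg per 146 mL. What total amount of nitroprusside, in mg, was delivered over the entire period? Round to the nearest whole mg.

Concentration = 75 mg ÷ 146 mL = 0.5136986 mg/mL
Stage 1: 38 mL/hr × 4.1 hr = 155.8 mL → 155.8 mL × 0.5136986 mg/mL = 80.03425 mg
Stage 2: 29.3 mL/hr × 1.7 hr = 49.81 mL → 49.81 mL × 0.5136986 mg/mL = 25.58733 mg
Stage 3: 72.4 mL/hr × 7.5 hr = 543 mL → 543 mL × 0.5136986 mg/mL = 278.9384 mg
Total = 80.03425 + 25.58733 + 278.9384 = 384.5599 mg

385 mg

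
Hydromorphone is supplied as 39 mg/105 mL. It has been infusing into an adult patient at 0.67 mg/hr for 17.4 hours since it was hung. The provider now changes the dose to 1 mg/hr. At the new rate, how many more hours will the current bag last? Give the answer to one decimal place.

Initial rate:
Concentration = 39 mg ÷ 105 mL = 0.3714286 mg/mL
Rate = 0.67 mg/hr ÷ 0.3714286 mg/mL = 1.803846 mL/hr
Volume infused so far = 1.803846 mL/hr × 17.4 hr = 31.38692 mL
Volume remaining = 105 − 31.38692 = 73.61308 mL
New rate:
Rate = 1 mg/hr ÷ 0.3714286 mg/mL = 2.692308 mL/hr
Time remaining = 73.61308 mL ÷ 2.692308 mL/hr = 27.342 hr

27.3 hours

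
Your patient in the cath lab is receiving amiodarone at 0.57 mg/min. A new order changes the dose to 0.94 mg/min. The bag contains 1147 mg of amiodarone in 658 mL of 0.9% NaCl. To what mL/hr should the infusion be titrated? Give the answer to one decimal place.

32.4 mL/hr

0.94 mg/min × 60 min/hr = 56.4 mg/hr
Concentration = 1147 mg ÷ 658 mL = 1.743161 mg/mL
Rate = 56.4 mg/hr ÷ 1.743161 mg/mL = 32.35501 mL/hr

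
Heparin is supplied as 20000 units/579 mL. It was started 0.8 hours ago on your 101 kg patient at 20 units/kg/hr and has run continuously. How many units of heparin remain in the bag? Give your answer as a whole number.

Dose = 20 units/kg/hr × 101 kg = 2020 units/hr
Concentration = 20000 units ÷ 579 mL = 34.54231 units/mL
Rate = 2020 units/hr ÷ 34.54231 units/mL = 58.479 mL/hr
Volume infused = 58.479 mL/hr × 0.8 hr = 46.7832 mL
Volume remaining = 579 − 46.7832 = 532.2168 mL
Drug remaining = 532.2168 mL × 34.54231 units/mL = 18384 units

18384 units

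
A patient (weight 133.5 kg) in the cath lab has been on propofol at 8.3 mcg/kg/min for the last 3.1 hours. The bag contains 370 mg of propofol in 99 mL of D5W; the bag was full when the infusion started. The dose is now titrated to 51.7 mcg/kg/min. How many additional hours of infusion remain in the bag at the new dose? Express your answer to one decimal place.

Initial rate:
Dose = 8.3 mcg/kg/min × 133.5 kg = 1108.05 mcg/min
1108.05 mcg/min × 60 min/hr = 66483 mcg/hr
Concentration = 370 mg ÷ 99 mL = 3.737374 mg/mL = 3737.374 mcg/mL
Rate = 66483 mcg/hr ÷ 3737.374 mcg/mL = 17.78869 mL/hr
Volume infused so far = 17.78869 mL/hr × 3.1 hr = 55.14495 mL
Volume remaining = 99 − 55.14495 = 43.85505 mL
New rate:
Dose = 51.7 mcg/kg/min × 133.5 kg = 6901.95 mcg/min
6901.95 mcg/min × 60 min/hr = 414117 mcg/hr
Rate = 414117 mcg/hr ÷ 3737.374 mcg/mL = 110.8043 mL/hr
Time remaining = 43.85505 mL ÷ 110.8043 mL/hr = 0.3957884 hr

0.4 hours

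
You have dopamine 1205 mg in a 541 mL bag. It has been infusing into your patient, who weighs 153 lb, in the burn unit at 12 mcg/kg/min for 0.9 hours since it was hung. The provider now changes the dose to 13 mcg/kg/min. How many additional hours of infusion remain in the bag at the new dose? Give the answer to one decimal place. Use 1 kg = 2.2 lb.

21.4 hours

Initial rate:
Weight = 153 lb ÷ 2.2 lb/kg = 69.54545 kg
Dose = 12 mcg/kg/min × 69.54545 kg = 834.5455 mcg/min
834.5455 mcg/min × 60 min/hr = 50072.73 mcg/hr
Concentration = 1205 mg ÷ 541 mL = 2.227357 mg/mL = 2227.357 mcg/mL
Rate = 50072.73 mcg/hr ÷ 2227.357 mcg/mL = 22.48078 mL/hr
Volume infused so far = 22.48078 mL/hr × 0.9 hr = 20.23271 mL
Volume remaining = 541 − 20.23271 = 520.7673 mL
New rate:
Dose = 13 mcg/kg/min × 69.54545 kg = 904.0909 mcg/min
904.0909 mcg/min × 60 min/hr = 54245.45 mcg/hr
Rate = 54245.45 mcg/hr ÷ 2227.357 mcg/mL = 24.35418 mL/hr
Time remaining = 520.7673 mL ÷ 24.35418 mL/hr = 21.38307 hr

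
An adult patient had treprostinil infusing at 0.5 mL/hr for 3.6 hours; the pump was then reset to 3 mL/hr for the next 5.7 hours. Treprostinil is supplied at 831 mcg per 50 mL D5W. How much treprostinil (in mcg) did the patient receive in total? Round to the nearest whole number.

314 mcg

Concentration = 831 mcg ÷ 50 mL = 16.62 mcg/mL
Stage 1: 0.5 mL/hr × 3.6 hr = 1.8 mL → 1.8 mL × 16.62 mcg/mL = 29.916 mcg
Stage 2: 3 mL/hr × 5.7 hr = 17.1 mL → 17.1 mL × 16.62 mcg/mL = 284.202 mcg
Total = 29.916 + 284.202 = 314.118 mcg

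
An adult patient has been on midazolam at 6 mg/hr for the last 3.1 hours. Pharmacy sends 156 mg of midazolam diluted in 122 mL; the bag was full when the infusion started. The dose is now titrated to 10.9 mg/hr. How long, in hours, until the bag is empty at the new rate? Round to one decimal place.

12.6 hours

Initial rate:
Concentration = 156 mg ÷ 122 mL = 1.278689 mg/mL
Rate = 6 mg/hr ÷ 1.278689 mg/mL = 4.692308 mL/hr
Volume infused so far = 4.692308 mL/hr × 3.1 hr = 14.54615 mL
Volume remaining = 122 − 14.54615 = 107.4538 mL
New rate:
Rate = 10.9 mg/hr ÷ 1.278689 mg/mL = 8.524359 mL/hr
Time remaining = 107.4538 mL ÷ 8.524359 mL/hr = 12.6055 hr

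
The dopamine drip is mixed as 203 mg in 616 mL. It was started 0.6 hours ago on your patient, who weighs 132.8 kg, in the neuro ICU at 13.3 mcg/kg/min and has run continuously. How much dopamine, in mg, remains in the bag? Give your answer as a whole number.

139 mg

Dose = 13.3 mcg/kg/min × 132.8 kg = 1766.24 mcg/min
1766.24 mcg/min × 60 min/hr = 105974.4 mcg/hr
Concentration = 203 mg ÷ 616 mL = 0.3295455 mg/mL = 329.5455 mcg/mL
Rate = 105974.4 mcg/hr ÷ 329.5455 mcg/mL = 321.5775 mL/hr
Volume infused = 321.5775 mL/hr × 0.6 hr = 192.9465 mL
Volume remaining = 616 − 192.9465 = 423.0535 mL
Drug remaining = 423.0535 mL × 329.5455 mcg/mL = 139415.4 mcg = 139.4154 mg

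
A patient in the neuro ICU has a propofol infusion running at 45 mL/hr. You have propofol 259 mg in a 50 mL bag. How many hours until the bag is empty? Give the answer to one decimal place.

1.1 hours

Duration = 50 mL ÷ 45 mL/hr = 1.111111 hr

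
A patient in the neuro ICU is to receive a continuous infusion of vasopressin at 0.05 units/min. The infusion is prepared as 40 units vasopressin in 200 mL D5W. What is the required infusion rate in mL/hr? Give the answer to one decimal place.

15.0 mL/hr

0.05 units/min × 60 min/hr = 3 units/hr
Concentration = 40 units ÷ 200 mL = 0.2 units/mL
Rate = 3 units/hr ÷ 0.2 units/mL = 15 mL/hr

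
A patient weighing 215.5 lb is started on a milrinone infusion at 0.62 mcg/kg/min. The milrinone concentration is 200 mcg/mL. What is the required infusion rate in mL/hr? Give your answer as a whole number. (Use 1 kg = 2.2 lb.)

18 mL/hr

Weight = 215.5 lb ÷ 2.2 lb/kg = 97.95455 kg
Dose = 0.62 mcg/kg/min × 97.95455 kg = 60.73182 mcg/min
60.73182 mcg/min × 60 min/hr = 3643.909 mcg/hr
Rate = 3643.909 mcg/hr ÷ 200 mcg/mL = 18.21955 mL/hr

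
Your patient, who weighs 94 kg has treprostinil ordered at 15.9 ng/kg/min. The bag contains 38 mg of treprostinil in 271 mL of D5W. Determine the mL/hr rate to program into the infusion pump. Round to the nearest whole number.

1 mL/hr

Dose = 15.9 ng/kg/min × 94 kg = 1494.6 ng/min
1494.6 ng/min × 60 min/hr = 89676 ng/hr
Concentration = 38 mg ÷ 271 mL = 0.1402214 mg/mL = 140221.4 ng/mL
Rate = 89676 ng/hr ÷ 140221.4 ng/mL = 0.6395315 mL/hr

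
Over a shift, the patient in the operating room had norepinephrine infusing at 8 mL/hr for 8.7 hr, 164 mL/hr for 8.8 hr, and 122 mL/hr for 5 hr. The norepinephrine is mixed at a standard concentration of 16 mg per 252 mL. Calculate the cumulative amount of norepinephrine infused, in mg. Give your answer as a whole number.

135 mg

Concentration = 16 mg ÷ 252 mL = 0.06349206 mg/mL
Stage 1: 8 mL/hr × 8.7 hr = 69.6 mL → 69.6 mL × 0.06349206 mg/mL = 4.419048 mg
Stage 2: 164 mL/hr × 8.8 hr = 1443.2 mL → 1443.2 mL × 0.06349206 mg/mL = 91.63175 mg
Stage 3: 122 mL/hr × 5 hr = 610 mL → 610 mL × 0.06349206 mg/mL = 38.73016 mg
Total = 4.419048 + 91.63175 + 38.73016 = 134.781 mg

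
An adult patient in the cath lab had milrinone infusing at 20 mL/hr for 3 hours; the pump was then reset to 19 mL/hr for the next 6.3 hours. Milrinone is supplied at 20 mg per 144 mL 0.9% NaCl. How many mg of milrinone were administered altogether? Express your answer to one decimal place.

Concentration = 20 mg ÷ 144 mL = 0.1388889 mg/mL
Stage 1: 20 mL/hr × 3 hr = 60 mL → 60 mL × 0.1388889 mg/mL = 8.333333 mg
Stage 2: 19 mL/hr × 6.3 hr = 119.7 mL → 119.7 mL × 0.1388889 mg/mL = 16.625 mg
Total = 8.333333 + 16.625 = 24.95833 mg

25.0 mg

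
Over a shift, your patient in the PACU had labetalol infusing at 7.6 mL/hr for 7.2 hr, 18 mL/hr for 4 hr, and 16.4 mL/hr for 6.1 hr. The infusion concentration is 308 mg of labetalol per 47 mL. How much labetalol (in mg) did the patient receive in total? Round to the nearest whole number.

Concentration = 308 mg ÷ 47 mL = 6.553191 mg/mL
Stage 1: 7.6 mL/hr × 7.2 hr = 54.72 mL → 54.72 mL × 6.553191 mg/mL = 358.5906 mg
Stage 2: 18 mL/hr × 4 hr = 72 mL → 72 mL × 6.553191 mg/mL = 471.8298 mg
Stage 3: 16.4 mL/hr × 6.1 hr = 100.04 mL → 100.04 mL × 6.553191 mg/mL = 655.5813 mg
Total = 358.5906 + 471.8298 + 655.5813 = 1486.002 mg

1486 mg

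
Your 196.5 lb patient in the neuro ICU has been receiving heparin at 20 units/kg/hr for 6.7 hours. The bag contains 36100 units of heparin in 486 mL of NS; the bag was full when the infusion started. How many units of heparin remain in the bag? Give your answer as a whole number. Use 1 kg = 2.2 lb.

Weight = 196.5 lb ÷ 2.2 lb/kg = 89.31818 kg
Dose = 20 units/kg/hr × 89.31818 kg = 1786.364 units/hr
Concentration = 36100 units ÷ 486 mL = 74.27984 units/mL
Rate = 1786.364 units/hr ÷ 74.27984 units/mL = 24.04911 mL/hr
Volume infused = 24.04911 mL/hr × 6.7 hr = 161.129 mL
Volume remaining = 486 − 161.129 = 324.871 mL
Drug remaining = 324.871 mL × 74.27984 units/mL = 24131.36 units

24131 units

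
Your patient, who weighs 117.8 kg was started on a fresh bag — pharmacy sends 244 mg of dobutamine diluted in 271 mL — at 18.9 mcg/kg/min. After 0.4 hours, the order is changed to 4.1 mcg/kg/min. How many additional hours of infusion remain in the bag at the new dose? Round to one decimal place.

6.6 hours

Initial rate:
Dose = 18.9 mcg/kg/min × 117.8 kg = 2226.42 mcg/min
2226.42 mcg/min × 60 min/hr = 133585.2 mcg/hr
Concentration = 244 mg ÷ 271 mL = 0.900369 mg/mL = 900.369 mcg/mL
Rate = 133585.2 mcg/hr ÷ 900.369 mcg/mL = 148.3672 mL/hr
Volume infused so far = 148.3672 mL/hr × 0.4 hr = 59.34687 mL
Volume remaining = 271 − 59.34687 = 211.6531 mL
New rate:
Dose = 4.1 mcg/kg/min × 117.8 kg = 482.98 mcg/min
482.98 mcg/min × 60 min/hr = 28978.8 mcg/hr
Rate = 28978.8 mcg/hr ÷ 900.369 mcg/mL = 32.18547 mL/hr
Time remaining = 211.6531 mL ÷ 32.18547 mL/hr = 6.576046 hr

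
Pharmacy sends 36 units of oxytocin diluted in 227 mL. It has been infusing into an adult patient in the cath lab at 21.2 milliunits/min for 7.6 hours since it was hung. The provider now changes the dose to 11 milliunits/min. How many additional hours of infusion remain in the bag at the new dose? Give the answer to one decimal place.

39.9 hours

Initial rate:
21.2 milliunits/min × 60 min/hr = 1272 milliunits/hr
Concentration = 36 units ÷ 227 mL = 0.1585903 units/mL = 158.5903 milliunits/mL
Rate = 1272 milliunits/hr ÷ 158.5903 milliunits/mL = 8.020667 mL/hr
Volume infused so far = 8.020667 mL/hr × 7.6 hr = 60.95707 mL
Volume remaining = 227 − 60.95707 = 166.0429 mL
New rate:
11 milliunits/min × 60 min/hr = 660 milliunits/hr
Rate = 660 milliunits/hr ÷ 158.5903 milliunits/mL = 4.161667 mL/hr
Time remaining = 166.0429 mL ÷ 4.161667 mL/hr = 39.89818 hr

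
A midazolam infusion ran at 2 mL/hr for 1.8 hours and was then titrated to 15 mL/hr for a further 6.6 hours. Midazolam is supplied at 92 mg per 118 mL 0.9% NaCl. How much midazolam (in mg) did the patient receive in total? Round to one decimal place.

80.0 mg

Concentration = 92 mg ÷ 118 mL = 0.779661 mg/mL
Stage 1: 2 mL/hr × 1.8 hr = 3.6 mL → 3.6 mL × 0.779661 mg/mL = 2.80678 mg
Stage 2: 15 mL/hr × 6.6 hr = 99 mL → 99 mL × 0.779661 mg/mL = 77.18644 mg
Total = 2.80678 + 77.18644 = 79.99322 mg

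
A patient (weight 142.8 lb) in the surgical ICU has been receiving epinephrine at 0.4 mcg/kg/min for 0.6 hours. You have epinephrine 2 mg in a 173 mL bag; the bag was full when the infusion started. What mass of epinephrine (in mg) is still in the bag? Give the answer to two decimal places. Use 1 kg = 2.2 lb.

1.07 mg

Weight = 142.8 lb ÷ 2.2 lb/kg = 64.90909 kg
Dose = 0.4 mcg/kg/min × 64.90909 kg = 25.96364 mcg/min
25.96364 mcg/min × 60 min/hr = 1557.818 mcg/hr
Concentration = 2 mg ÷ 173 mL = 0.01156069 mg/mL = 11.56069 mcg/mL
Rate = 1557.818 mcg/hr ÷ 11.56069 mcg/mL = 134.7513 mL/hr
Volume infused = 134.7513 mL/hr × 0.6 hr = 80.85076 mL
Volume remaining = 173 − 80.85076 = 92.14924 mL
Drug remaining = 92.14924 mL × 11.56069 mcg/mL = 1065.309 mcg = 1.065309 mg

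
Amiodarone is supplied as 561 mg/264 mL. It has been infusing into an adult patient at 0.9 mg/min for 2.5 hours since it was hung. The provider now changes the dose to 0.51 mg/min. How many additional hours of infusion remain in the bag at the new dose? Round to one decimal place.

13.9 hours

Initial rate:
0.9 mg/min × 60 min/hr = 54 mg/hr
Concentration = 561 mg ÷ 264 mL = 2.125 mg/mL
Rate = 54 mg/hr ÷ 2.125 mg/mL = 25.41176 mL/hr
Volume infused so far = 25.41176 mL/hr × 2.5 hr = 63.52941 mL
Volume remaining = 264 − 63.52941 = 200.4706 mL
New rate:
0.51 mg/min × 60 min/hr = 30.6 mg/hr
Rate = 30.6 mg/hr ÷ 2.125 mg/mL = 14.4 mL/hr
Time remaining = 200.4706 mL ÷ 14.4 mL/hr = 13.92157 hr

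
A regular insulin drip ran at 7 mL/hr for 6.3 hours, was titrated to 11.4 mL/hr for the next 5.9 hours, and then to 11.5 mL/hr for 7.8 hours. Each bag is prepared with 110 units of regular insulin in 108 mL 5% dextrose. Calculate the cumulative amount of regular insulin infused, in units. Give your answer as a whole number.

Concentration = 110 units ÷ 108 mL = 1.018519 units/mL
Stage 1: 7 mL/hr × 6.3 hr = 44.1 mL → 44.1 mL × 1.018519 units/mL = 44.91667 units
Stage 2: 11.4 mL/hr × 5.9 hr = 67.26 mL → 67.26 mL × 1.018519 units/mL = 68.50556 units
Stage 3: 11.5 mL/hr × 7.8 hr = 89.7 mL → 89.7 mL × 1.018519 units/mL = 91.36111 units
Total = 44.91667 + 68.50556 + 91.36111 = 204.7833 units

205 units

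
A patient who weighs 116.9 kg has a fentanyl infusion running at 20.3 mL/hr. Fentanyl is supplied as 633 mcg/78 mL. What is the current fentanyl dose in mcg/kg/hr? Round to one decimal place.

1.4 mcg/kg/hr

Concentration = 633 mcg ÷ 78 mL = 8.115385 mcg/mL
Drug rate = 20.3 mL/hr × 8.115385 mcg/mL = 164.7423 mcg/hr
164.7423 mcg/hr ÷ 116.9 kg = 1.409258 mcg/kg/hr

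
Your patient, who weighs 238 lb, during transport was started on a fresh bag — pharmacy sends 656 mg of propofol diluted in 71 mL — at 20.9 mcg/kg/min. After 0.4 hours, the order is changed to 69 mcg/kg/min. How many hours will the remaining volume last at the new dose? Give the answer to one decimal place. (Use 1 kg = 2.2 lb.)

1.3 hours

Initial rate:
Weight = 238 lb ÷ 2.2 lb/kg = 108.1818 kg
Dose = 20.9 mcg/kg/min × 108.1818 kg = 2261 mcg/min
2261 mcg/min × 60 min/hr = 135660 mcg/hr
Concentration = 656 mg ÷ 71 mL = 9.239437 mg/mL = 9239.437 mcg/mL
Rate = 135660 mcg/hr ÷ 9239.437 mcg/mL = 14.68271 mL/hr
Volume infused so far = 14.68271 mL/hr × 0.4 hr = 5.873085 mL
Volume remaining = 71 − 5.873085 = 65.12691 mL
New rate:
Dose = 69 mcg/kg/min × 108.1818 kg = 7464.545 mcg/min
7464.545 mcg/min × 60 min/hr = 447872.7 mcg/hr
Rate = 447872.7 mcg/hr ÷ 9239.437 mcg/mL = 48.47403 mL/hr
Time remaining = 65.12691 mL ÷ 48.47403 mL/hr = 1.343542 hr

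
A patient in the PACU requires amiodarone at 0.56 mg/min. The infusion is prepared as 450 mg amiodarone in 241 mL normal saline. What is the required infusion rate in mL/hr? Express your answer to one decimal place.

18.0 mL/hr

0.56 mg/min × 60 min/hr = 33.6 mg/hr
Concentration = 450 mg ÷ 241 mL = 1.86722 mg/mL
Rate = 33.6 mg/hr ÷ 1.86722 mg/mL = 17.99467 mL/hr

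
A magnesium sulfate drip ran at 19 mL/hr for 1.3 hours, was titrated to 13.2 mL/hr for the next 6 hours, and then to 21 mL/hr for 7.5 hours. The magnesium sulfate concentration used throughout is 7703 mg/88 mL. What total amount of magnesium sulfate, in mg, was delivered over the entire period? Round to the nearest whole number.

22881 mg

Concentration = 7703 mg ÷ 88 mL = 87.53409 mg/mL
Stage 1: 19 mL/hr × 1.3 hr = 24.7 mL → 24.7 mL × 87.53409 mg/mL = 2162.092 mg
Stage 2: 13.2 mL/hr × 6 hr = 79.2 mL → 79.2 mL × 87.53409 mg/mL = 6932.7 mg
Stage 3: 21 mL/hr × 7.5 hr = 157.5 mL → 157.5 mL × 87.53409 mg/mL = 13786.62 mg
Total = 2162.092 + 6932.7 + 13786.62 = 22881.41 mg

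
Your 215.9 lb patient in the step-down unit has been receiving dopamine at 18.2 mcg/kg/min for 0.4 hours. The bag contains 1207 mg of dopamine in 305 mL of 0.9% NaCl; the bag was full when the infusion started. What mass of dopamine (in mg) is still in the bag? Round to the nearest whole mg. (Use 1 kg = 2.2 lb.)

1164 mg

Weight = 215.9 lb ÷ 2.2 lb/kg = 98.13636 kg
Dose = 18.2 mcg/kg/min × 98.13636 kg = 1786.082 mcg/min
1786.082 mcg/min × 60 min/hr = 107164.9 mcg/hr
Concentration = 1207 mg ÷ 305 mL = 3.957377 mg/mL = 3957.377 mcg/mL
Rate = 107164.9 mcg/hr ÷ 3957.377 mcg/mL = 27.07978 mL/hr
Volume infused = 27.07978 mL/hr × 0.4 hr = 10.83191 mL
Volume remaining = 305 − 10.83191 = 294.1681 mL
Drug remaining = 294.1681 mL × 3957.377 mcg/mL = 1164134 mcg = 1164.134 mg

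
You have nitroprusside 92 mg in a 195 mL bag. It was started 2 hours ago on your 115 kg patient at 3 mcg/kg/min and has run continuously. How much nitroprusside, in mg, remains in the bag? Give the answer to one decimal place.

Dose = 3 mcg/kg/min × 115 kg = 345 mcg/min
345 mcg/min × 60 min/hr = 20700 mcg/hr
Concentration = 92 mg ÷ 195 mL = 0.4717949 mg/mL = 471.7949 mcg/mL
Rate = 20700 mcg/hr ÷ 471.7949 mcg/mL = 43.875 mL/hr
Volume infused = 43.875 mL/hr × 2 hr = 87.75 mL
Volume remaining = 195 − 87.75 = 107.25 mL
Drug remaining = 107.25 mL × 471.7949 mcg/mL = 50600 mcg = 50.6 mg

50.6 mg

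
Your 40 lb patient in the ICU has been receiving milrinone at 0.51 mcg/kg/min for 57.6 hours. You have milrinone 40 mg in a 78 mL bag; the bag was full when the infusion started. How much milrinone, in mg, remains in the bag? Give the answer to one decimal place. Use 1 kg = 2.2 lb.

Weight = 40 lb ÷ 2.2 lb/kg = 18.18182 kg
Dose = 0.51 mcg/kg/min × 18.18182 kg = 9.272727 mcg/min
9.272727 mcg/min × 60 min/hr = 556.3636 mcg/hr
Concentration = 40 mg ÷ 78 mL = 0.5128205 mg/mL = 512.8205 mcg/mL
Rate = 556.3636 mcg/hr ÷ 512.8205 mcg/mL = 1.084909 mL/hr
Volume infused = 1.084909 mL/hr × 57.6 hr = 62.49076 mL
Volume remaining = 78 − 62.49076 = 15.50924 mL
Drug remaining = 15.50924 mL × 512.8205 mcg/mL = 7953.455 mcg = 7.953455 mg

8.0 mg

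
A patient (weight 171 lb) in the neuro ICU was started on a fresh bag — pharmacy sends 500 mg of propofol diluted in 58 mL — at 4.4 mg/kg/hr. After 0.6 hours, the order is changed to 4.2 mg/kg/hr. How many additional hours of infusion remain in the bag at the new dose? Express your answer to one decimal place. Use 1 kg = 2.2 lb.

Initial rate:
Weight = 171 lb ÷ 2.2 lb/kg = 77.72727 kg
Dose = 4.4 mg/kg/hr × 77.72727 kg = 342 mg/hr
Concentration = 500 mg ÷ 58 mL = 8.62069 mg/mL
Rate = 342 mg/hr ÷ 8.62069 mg/mL = 39.672 mL/hr
Volume infused so far = 39.672 mL/hr × 0.6 hr = 23.8032 mL
Volume remaining = 58 − 23.8032 = 34.1968 mL
New rate:
Dose = 4.2 mg/kg/hr × 77.72727 kg = 326.4545 mg/hr
Rate = 326.4545 mg/hr ÷ 8.62069 mg/mL = 37.86873 mL/hr
Time remaining = 34.1968 mL ÷ 37.86873 mL/hr = 0.9030354 hr

0.9 hours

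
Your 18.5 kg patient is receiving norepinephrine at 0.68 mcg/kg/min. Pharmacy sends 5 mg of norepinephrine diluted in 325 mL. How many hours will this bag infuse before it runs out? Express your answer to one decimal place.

6.6 hours

Dose = 0.68 mcg/kg/min × 18.5 kg = 12.58 mcg/min
12.58 mcg/min × 60 min/hr = 754.8 mcg/hr
Concentration = 5 mg ÷ 325 mL = 0.01538462 mg/mL = 15.38462 mcg/mL
Rate = 754.8 mcg/hr ÷ 15.38462 mcg/mL = 49.062 mL/hr
Duration = 325 mL ÷ 49.062 mL/hr = 6.624271 hr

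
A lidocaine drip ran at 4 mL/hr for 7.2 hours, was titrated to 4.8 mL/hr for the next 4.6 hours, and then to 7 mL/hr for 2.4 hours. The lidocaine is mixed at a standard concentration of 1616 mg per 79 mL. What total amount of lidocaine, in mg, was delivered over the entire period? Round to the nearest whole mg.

Concentration = 1616 mg ÷ 79 mL = 20.4557 mg/mL
Stage 1: 4 mL/hr × 7.2 hr = 28.8 mL → 28.8 mL × 20.4557 mg/mL = 589.1241 mg
Stage 2: 4.8 mL/hr × 4.6 hr = 22.08 mL → 22.08 mL × 20.4557 mg/mL = 451.6618 mg
Stage 3: 7 mL/hr × 2.4 hr = 16.8 mL → 16.8 mL × 20.4557 mg/mL = 343.6557 mg
Total = 589.1241 + 451.6618 + 343.6557 = 1384.442 mg

1384 mg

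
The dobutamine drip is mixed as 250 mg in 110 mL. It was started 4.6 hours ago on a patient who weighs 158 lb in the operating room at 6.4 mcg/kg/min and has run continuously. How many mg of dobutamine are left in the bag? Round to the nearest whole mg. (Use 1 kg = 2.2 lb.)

Weight = 158 lb ÷ 2.2 lb/kg = 71.81818 kg
Dose = 6.4 mcg/kg/min × 71.81818 kg = 459.6364 mcg/min
459.6364 mcg/min × 60 min/hr = 27578.18 mcg/hr
Concentration = 250 mg ÷ 110 mL = 2.272727 mg/mL = 2272.727 mcg/mL
Rate = 27578.18 mcg/hr ÷ 2272.727 mcg/mL = 12.1344 mL/hr
Volume infused = 12.1344 mL/hr × 4.6 hr = 55.81824 mL
Volume remaining = 110 − 55.81824 = 54.18176 mL
Drug remaining = 54.18176 mL × 2272.727 mcg/mL = 123140.4 mcg = 123.1404 mg

123 mg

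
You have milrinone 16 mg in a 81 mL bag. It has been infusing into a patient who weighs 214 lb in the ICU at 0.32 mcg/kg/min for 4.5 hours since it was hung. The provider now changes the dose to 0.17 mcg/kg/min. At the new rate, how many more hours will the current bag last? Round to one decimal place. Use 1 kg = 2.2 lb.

7.7 hours

Initial rate:
Weight = 214 lb ÷ 2.2 lb/kg = 97.27273 kg
Dose = 0.32 mcg/kg/min × 97.27273 kg = 31.12727 mcg/min
31.12727 mcg/min × 60 min/hr = 1867.636 mcg/hr
Concentration = 16 mg ÷ 81 mL = 0.1975309 mg/mL = 197.5309 mcg/mL
Rate = 1867.636 mcg/hr ÷ 197.5309 mcg/mL = 9.454909 mL/hr
Volume infused so far = 9.454909 mL/hr × 4.5 hr = 42.54709 mL
Volume remaining = 81 − 42.54709 = 38.45291 mL
New rate:
Dose = 0.17 mcg/kg/min × 97.27273 kg = 16.53636 mcg/min
16.53636 mcg/min × 60 min/hr = 992.1818 mcg/hr
Rate = 992.1818 mcg/hr ÷ 197.5309 mcg/mL = 5.02292 mL/hr
Time remaining = 38.45291 mL ÷ 5.02292 mL/hr = 7.655488 hr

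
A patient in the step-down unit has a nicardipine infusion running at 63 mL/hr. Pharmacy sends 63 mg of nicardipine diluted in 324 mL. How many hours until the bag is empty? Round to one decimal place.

Duration = 324 mL ÷ 63 mL/hr = 5.142857 hr

5.1 hours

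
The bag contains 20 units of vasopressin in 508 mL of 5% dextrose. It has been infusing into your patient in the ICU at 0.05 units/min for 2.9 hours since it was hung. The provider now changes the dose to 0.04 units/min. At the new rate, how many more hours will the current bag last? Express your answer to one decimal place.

4.7 hours

Initial rate:
0.05 units/min × 60 min/hr = 3 units/hr
Concentration = 20 units ÷ 508 mL = 0.03937008 units/mL
Rate = 3 units/hr ÷ 0.03937008 units/mL = 76.2 mL/hr
Volume infused so far = 76.2 mL/hr × 2.9 hr = 220.98 mL
Volume remaining = 508 − 220.98 = 287.02 mL
New rate:
0.04 units/min × 60 min/hr = 2.4 units/hr
Rate = 2.4 units/hr ÷ 0.03937008 units/mL = 60.96 mL/hr
Time remaining = 287.02 mL ÷ 60.96 mL/hr = 4.708333 hr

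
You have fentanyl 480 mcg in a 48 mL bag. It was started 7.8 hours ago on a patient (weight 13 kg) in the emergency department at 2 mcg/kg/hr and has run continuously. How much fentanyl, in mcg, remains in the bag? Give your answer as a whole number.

Dose = 2 mcg/kg/hr × 13 kg = 26 mcg/hr
Concentration = 480 mcg ÷ 48 mL = 10 mcg/mL
Rate = 26 mcg/hr ÷ 10 mcg/mL = 2.6 mL/hr
Volume infused = 2.6 mL/hr × 7.8 hr = 20.28 mL
Volume remaining = 48 − 20.28 = 27.72 mL
Drug remaining = 27.72 mL × 10 mcg/mL = 277.2 mcg

277 mcg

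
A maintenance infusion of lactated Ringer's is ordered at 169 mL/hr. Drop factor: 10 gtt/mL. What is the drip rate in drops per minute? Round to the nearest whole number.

169 mL/hr ÷ 60 min/hr = 2.816667 mL/min
2.816667 mL/min × 10 gtt/mL = 28.16667 gtt/min

28 gtt/min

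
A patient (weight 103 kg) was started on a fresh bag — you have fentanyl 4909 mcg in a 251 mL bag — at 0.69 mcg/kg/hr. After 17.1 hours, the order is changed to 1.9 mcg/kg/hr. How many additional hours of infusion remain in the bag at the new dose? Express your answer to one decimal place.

18.9 hours

Initial rate:
Dose = 0.69 mcg/kg/hr × 103 kg = 71.07 mcg/hr
Concentration = 4909 mcg ÷ 251 mL = 19.55777 mcg/mL
Rate = 71.07 mcg/hr ÷ 19.55777 mcg/mL = 3.63385 mL/hr
Volume infused so far = 3.63385 mL/hr × 17.1 hr = 62.13884 mL
Volume remaining = 251 − 62.13884 = 188.8612 mL
New rate:
Dose = 1.9 mcg/kg/hr × 103 kg = 195.7 mcg/hr
Rate = 195.7 mcg/hr ÷ 19.55777 mcg/mL = 10.00625 mL/hr
Time remaining = 188.8612 mL ÷ 10.00625 mL/hr = 18.87431 hr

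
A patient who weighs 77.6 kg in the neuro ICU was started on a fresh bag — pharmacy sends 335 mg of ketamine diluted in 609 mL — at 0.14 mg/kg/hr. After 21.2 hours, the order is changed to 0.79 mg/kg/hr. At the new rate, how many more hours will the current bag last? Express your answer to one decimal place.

1.7 hours

Initial rate:
Dose = 0.14 mg/kg/hr × 77.6 kg = 10.864 mg/hr
Concentration = 335 mg ÷ 609 mL = 0.5500821 mg/mL
Rate = 10.864 mg/hr ÷ 0.5500821 mg/mL = 19.74978 mL/hr
Volume infused so far = 19.74978 mL/hr × 21.2 hr = 418.6953 mL
Volume remaining = 609 − 418.6953 = 190.3047 mL
New rate:
Dose = 0.79 mg/kg/hr × 77.6 kg = 61.304 mg/hr
Rate = 61.304 mg/hr ÷ 0.5500821 mg/mL = 111.4452 mL/hr
Time remaining = 190.3047 mL ÷ 111.4452 mL/hr = 1.707608 hr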